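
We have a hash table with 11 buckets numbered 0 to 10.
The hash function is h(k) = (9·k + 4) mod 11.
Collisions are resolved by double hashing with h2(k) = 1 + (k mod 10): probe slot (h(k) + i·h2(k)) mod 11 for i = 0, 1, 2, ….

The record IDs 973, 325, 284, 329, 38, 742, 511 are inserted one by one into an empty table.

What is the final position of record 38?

1

Insert 973: h=5, slot 5 empty => index 5.
Insert 325: h=3, slot 3 empty => index 3.
Insert 284: h=8, slot 8 empty => index 8.
Insert 329: h=6, slot 6 empty => index 6.
Insert 38: h=5, h2=9, slots 5,3 occupied => index 1.
Insert 742: h=5, h2=3, slots 5,8 occupied => index 0.
Insert 511: h=5, h2=2, slot 5 occupied => index 7.
Table: [742, 38, —, 325, —, 973, 329, 511, 284, —, —]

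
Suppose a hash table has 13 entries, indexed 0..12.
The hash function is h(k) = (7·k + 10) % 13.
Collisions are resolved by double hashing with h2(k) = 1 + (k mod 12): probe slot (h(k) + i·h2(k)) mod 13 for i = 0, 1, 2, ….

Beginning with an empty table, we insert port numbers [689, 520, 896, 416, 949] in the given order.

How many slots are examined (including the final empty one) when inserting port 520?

2

689 hashes to 10; slot 10 is free -> place at 10.
520 hashes to 10, h2=5; 10 taken -> place at 2.
896 hashes to 3; slot 3 is free -> place at 3.
416 hashes to 10, h2=9; 10 taken -> place at 6.
949 hashes to 10, h2=2; 10 taken -> place at 12.
Table: [∅, ∅, 520, 896, ∅, ∅, 416, ∅, ∅, ∅, 689, ∅, 949]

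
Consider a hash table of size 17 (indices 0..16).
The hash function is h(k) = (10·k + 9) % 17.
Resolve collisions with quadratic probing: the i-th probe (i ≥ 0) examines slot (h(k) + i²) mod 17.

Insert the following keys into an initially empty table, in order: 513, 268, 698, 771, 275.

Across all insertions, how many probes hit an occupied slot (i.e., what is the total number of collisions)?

1

513 hashes to 5; slot 5 is free → place at 5.
268 hashes to 3; slot 3 is free → place at 3.
698 hashes to 2; slot 2 is free → place at 2.
771 hashes to 1; slot 1 is free → place at 1.
275 hashes to 5; 5 taken → place at 6.
Table: [_, 771, 698, 268, _, 513, 275, _, _, _, _, _, _, _, _, _, _]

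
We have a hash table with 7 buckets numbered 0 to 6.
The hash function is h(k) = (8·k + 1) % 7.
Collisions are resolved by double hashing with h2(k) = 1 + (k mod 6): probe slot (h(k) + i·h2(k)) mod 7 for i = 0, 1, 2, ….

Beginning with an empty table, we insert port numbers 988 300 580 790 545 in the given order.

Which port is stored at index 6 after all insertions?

988: h=2 => slot 2
300: h=0 => slot 0
580: h=0, h2=5, probe 0,5 => slot 5
790: h=0, h2=5, probe 0,5,3 => slot 3
545: h=0, h2=6, probe 0,6 => slot 6
Table: [300, -, 988, 790, -, 580, 545]

545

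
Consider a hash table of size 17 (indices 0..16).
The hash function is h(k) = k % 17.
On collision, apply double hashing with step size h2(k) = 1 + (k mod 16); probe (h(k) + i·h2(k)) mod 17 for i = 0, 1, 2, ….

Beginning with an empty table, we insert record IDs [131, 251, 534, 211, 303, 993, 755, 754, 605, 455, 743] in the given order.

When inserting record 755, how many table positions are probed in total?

3

131: h=12 -> slot 12
251: h=13 -> slot 13
534: h=7 -> slot 7
211: h=7, h2=4, probe 7,11 -> slot 11
303: h=14 -> slot 14
993: h=7, h2=2, probe 7,9 -> slot 9
755: h=7, h2=4, probe 7,11,15 -> slot 15
754: h=6 -> slot 6
605: h=10 -> slot 10
455: h=13, h2=8, probe 13,4 -> slot 4
743: h=12, h2=8, probe 12,3 -> slot 3
Table: [_, _, _, 743, 455, _, 754, 534, _, 993, 605, 211, 131, 251, 303, 755, _]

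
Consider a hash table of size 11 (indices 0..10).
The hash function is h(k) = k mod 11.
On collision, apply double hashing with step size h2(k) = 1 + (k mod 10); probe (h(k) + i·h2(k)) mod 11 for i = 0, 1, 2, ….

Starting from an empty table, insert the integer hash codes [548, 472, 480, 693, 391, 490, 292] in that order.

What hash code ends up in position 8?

490

548 hashes to 9; slot 9 is free => place at 9.
472 hashes to 10; slot 10 is free => place at 10.
480 hashes to 7; slot 7 is free => place at 7.
693 hashes to 0; slot 0 is free => place at 0.
391 hashes to 6; slot 6 is free => place at 6.
490 hashes to 6, h2=1; 6,7 taken => place at 8.
292 hashes to 6, h2=3; 6,9 taken => place at 1.
Table: [693, 292, _, _, _, _, 391, 480, 490, 548, 472]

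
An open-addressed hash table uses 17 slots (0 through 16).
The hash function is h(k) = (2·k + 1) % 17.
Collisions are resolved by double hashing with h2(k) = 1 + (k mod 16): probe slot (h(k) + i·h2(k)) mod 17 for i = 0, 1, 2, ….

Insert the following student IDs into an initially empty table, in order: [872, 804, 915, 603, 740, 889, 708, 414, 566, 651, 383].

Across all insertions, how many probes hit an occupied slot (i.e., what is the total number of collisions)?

11

Insert 872: h=11, slot 11 empty → index 11.
Insert 804: h=11, h2=5, slot 11 occupied → index 16.
Insert 915: h=12, slot 12 empty → index 12.
Insert 603: h=0, slot 0 empty → index 0.
Insert 740: h=2, slot 2 empty → index 2.
Insert 889: h=11, h2=10, slot 11 occupied → index 4.
Insert 708: h=6, slot 6 empty → index 6.
Insert 414: h=13, slot 13 empty → index 13.
Insert 566: h=11, h2=7, slot 11 occupied → index 1.
Insert 651: h=11, h2=12, slots 11,6,1,13 occupied → index 8.
Insert 383: h=2, h2=16, slots 2,1,0,16 occupied → index 15.
Table: [603, 566, 740, -, 889, -, 708, -, 651, -, -, 872, 915, 414, -, 383, 804]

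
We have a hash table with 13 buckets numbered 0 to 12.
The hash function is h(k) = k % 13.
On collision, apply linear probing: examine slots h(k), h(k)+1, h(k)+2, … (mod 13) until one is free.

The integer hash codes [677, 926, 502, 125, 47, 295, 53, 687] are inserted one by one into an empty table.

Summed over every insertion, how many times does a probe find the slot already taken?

677 hashes to 1; slot 1 is free => place at 1.
926 hashes to 3; slot 3 is free => place at 3.
502 hashes to 8; slot 8 is free => place at 8.
125 hashes to 8; 8 taken => place at 9.
47 hashes to 8; 8,9 taken => place at 10.
295 hashes to 9; 9,10 taken => place at 11.
53 hashes to 1; 1 taken => place at 2.
687 hashes to 11; 11 taken => place at 12.
Table: [—, 677, 53, 926, —, —, —, —, 502, 125, 47, 295, 687]

7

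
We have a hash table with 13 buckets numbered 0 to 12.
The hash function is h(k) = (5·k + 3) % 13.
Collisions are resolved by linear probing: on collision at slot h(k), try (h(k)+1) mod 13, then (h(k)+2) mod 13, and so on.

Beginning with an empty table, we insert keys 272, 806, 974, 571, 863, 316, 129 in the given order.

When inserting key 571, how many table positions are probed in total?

3

272 hashes to 11; slot 11 is free → place at 11.
806 hashes to 3; slot 3 is free → place at 3.
974 hashes to 11; 11 taken → place at 12.
571 hashes to 11; 11,12 taken → place at 0.
863 hashes to 2; slot 2 is free → place at 2.
316 hashes to 10; slot 10 is free → place at 10.
129 hashes to 11; 11,12,0 taken → place at 1.
Table: [571, 129, 863, 806, —, —, —, —, —, —, 316, 272, 974]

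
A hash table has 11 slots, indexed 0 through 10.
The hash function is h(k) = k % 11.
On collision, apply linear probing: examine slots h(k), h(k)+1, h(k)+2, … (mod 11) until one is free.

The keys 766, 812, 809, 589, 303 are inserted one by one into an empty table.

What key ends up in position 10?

Insert 766: h=7, slot 7 empty => index 7.
Insert 812: h=9, slot 9 empty => index 9.
Insert 809: h=6, slot 6 empty => index 6.
Insert 589: h=6, slots 6,7 occupied => index 8.
Insert 303: h=6, slots 6,7,8,9 occupied => index 10.
Table: [∅, ∅, ∅, ∅, ∅, ∅, 809, 766, 589, 812, 303]

303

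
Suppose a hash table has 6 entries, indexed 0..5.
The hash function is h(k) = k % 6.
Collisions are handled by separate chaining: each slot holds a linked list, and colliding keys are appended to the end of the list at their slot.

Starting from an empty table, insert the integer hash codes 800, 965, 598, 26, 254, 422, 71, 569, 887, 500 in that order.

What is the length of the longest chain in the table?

Insert 800: h=2, bucket 2 empty -> new chain.
Insert 965: h=5, bucket 5 empty -> new chain.
Insert 598: h=4, bucket 4 empty -> new chain.
Insert 26: h=2, bucket 2 nonempty -> append to chain.
Insert 254: h=2, bucket 2 nonempty -> append to chain.
Insert 422: h=2, bucket 2 nonempty -> append to chain.
Insert 71: h=5, bucket 5 nonempty -> append to chain.
Insert 569: h=5, bucket 5 nonempty -> append to chain.
Insert 887: h=5, bucket 5 nonempty -> append to chain.
Insert 500: h=2, bucket 2 nonempty -> append to chain.
Final buckets:
0: -
1: -
2: 800 -> 26 -> 254 -> 422 -> 500
3: -
4: 598
5: 965 -> 71 -> 569 -> 887

5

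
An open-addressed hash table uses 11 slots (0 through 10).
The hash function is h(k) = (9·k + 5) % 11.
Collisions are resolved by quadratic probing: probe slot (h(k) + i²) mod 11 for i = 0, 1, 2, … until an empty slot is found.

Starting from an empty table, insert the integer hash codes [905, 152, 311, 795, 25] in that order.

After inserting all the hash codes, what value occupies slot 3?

795

905: h=10 => slot 10
152: h=9 => slot 9
311: h=10, probe 10,0 => slot 0
795: h=10, probe 10,0,3 => slot 3
25: h=10, probe 10,0,3,8 => slot 8
Table: [311, _, _, 795, _, _, _, _, 25, 152, 905]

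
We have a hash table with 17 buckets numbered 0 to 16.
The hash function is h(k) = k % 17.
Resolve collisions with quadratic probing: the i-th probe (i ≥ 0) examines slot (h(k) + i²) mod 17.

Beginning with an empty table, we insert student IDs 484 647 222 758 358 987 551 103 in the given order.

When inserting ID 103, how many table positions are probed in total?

484 hashes to 8; slot 8 is free => place at 8.
647 hashes to 1; slot 1 is free => place at 1.
222 hashes to 1; 1 taken => place at 2.
758 hashes to 10; slot 10 is free => place at 10.
358 hashes to 1; 1,2 taken => place at 5.
987 hashes to 1; 1,2,5,10 taken => place at 0.
551 hashes to 7; slot 7 is free => place at 7.
103 hashes to 1; 1,2,5,10,0 taken => place at 9.
Table: [987, 647, 222, -, -, 358, -, 551, 484, 103, 758, -, -, -, -, -, -]

6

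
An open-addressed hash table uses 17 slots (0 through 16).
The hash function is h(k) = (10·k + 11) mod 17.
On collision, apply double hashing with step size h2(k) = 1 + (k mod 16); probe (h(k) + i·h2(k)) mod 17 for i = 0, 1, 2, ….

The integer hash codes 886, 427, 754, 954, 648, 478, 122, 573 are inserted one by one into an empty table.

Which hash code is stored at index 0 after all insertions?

573

886: h=14 -> slot 14
427: h=14, h2=12, probe 14,9 -> slot 9
754: h=3 -> slot 3
954: h=14, h2=11, probe 14,8 -> slot 8
648: h=14, h2=9, probe 14,6 -> slot 6
478: h=14, h2=15, probe 14,12 -> slot 12
122: h=7 -> slot 7
573: h=12, h2=14, probe 12,9,6,3,0 -> slot 0
Table: [573, _, _, 754, _, _, 648, 122, 954, 427, _, _, 478, _, 886, _, _]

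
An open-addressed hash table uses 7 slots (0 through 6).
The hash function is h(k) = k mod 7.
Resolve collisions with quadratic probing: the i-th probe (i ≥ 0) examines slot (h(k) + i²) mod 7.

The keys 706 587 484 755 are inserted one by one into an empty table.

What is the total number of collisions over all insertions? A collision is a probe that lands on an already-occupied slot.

3

706: h=6 → slot 6
587: h=6, probe 6,0 → slot 0
484: h=1 → slot 1
755: h=6, probe 6,0,3 → slot 3
Table: [587, 484, ., 755, ., ., 706]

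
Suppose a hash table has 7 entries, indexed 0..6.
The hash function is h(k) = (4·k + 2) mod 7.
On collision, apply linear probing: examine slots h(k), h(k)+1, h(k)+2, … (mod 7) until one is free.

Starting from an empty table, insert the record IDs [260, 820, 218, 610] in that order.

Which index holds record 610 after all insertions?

260: h=6 -> slot 6
820: h=6, probe 6,0 -> slot 0
218: h=6, probe 6,0,1 -> slot 1
610: h=6, probe 6,0,1,2 -> slot 2
Table: [820, 218, 610, _, _, _, 260]

2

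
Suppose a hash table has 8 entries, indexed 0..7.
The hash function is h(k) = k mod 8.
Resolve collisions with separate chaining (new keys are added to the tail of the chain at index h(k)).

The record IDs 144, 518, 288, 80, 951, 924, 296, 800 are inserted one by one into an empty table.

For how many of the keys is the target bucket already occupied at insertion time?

4

144 → bucket 0
518 → bucket 6
288 → bucket 0 (collision)
80 → bucket 0 (collision)
951 → bucket 7
924 → bucket 4
296 → bucket 0 (collision)
800 → bucket 0 (collision)
Final buckets:
0: 144 -> 288 -> 80 -> 296 -> 800
1: ∅
2: ∅
3: ∅
4: 924
5: ∅
6: 518
7: 951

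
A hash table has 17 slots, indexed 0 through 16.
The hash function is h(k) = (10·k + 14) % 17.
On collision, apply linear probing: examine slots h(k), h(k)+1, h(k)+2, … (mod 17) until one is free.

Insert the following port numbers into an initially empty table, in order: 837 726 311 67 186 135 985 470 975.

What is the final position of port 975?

837 hashes to 3; slot 3 is free → place at 3.
726 hashes to 15; slot 15 is free → place at 15.
311 hashes to 13; slot 13 is free → place at 13.
67 hashes to 4; slot 4 is free → place at 4.
186 hashes to 4; 4 taken → place at 5.
135 hashes to 4; 4,5 taken → place at 6.
985 hashes to 4; 4,5,6 taken → place at 7.
470 hashes to 5; 5,6,7 taken → place at 8.
975 hashes to 6; 6,7,8 taken → place at 9.
Table: [_, _, _, 837, 67, 186, 135, 985, 470, 975, _, _, _, 311, _, 726, _]

9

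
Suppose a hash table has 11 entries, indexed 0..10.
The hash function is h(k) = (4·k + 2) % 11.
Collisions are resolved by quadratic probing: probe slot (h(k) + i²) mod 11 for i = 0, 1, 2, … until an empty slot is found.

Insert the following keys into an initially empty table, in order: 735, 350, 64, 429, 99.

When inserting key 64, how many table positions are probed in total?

3

735 hashes to 5; slot 5 is free => place at 5.
350 hashes to 5; 5 taken => place at 6.
64 hashes to 5; 5,6 taken => place at 9.
429 hashes to 2; slot 2 is free => place at 2.
99 hashes to 2; 2 taken => place at 3.
Table: [_, _, 429, 99, _, 735, 350, _, _, 64, _]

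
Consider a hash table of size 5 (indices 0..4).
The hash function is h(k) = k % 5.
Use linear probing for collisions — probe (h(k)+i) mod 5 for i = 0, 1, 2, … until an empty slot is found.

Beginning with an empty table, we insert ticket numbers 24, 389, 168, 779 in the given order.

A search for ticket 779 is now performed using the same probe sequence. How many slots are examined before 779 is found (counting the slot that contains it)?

3

24: h=4 -> slot 4
389: h=4, probe 4,0 -> slot 0
168: h=3 -> slot 3
779: h=4, probe 4,0,1 -> slot 1
Table: [389, 779, ., 168, 24]
Lookup 779: h=4, probe 4,0,1 → found at 1.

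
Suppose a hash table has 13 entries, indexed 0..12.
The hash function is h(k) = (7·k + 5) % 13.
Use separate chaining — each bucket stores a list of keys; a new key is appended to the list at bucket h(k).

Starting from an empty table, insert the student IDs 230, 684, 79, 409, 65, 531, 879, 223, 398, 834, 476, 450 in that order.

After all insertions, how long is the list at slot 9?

230 -> bucket 3
684 -> bucket 9
79 -> bucket 12
409 -> bucket 8
65 -> bucket 5
531 -> bucket 4
879 -> bucket 9 (collision)
223 -> bucket 6
398 -> bucket 9 (collision)
834 -> bucket 6 (collision)
476 -> bucket 9 (collision)
450 -> bucket 9 (collision)
Final buckets:
0: —
1: —
2: —
3: 230
4: 531
5: 65
6: 223 -> 834
7: —
8: 409
9: 684 -> 879 -> 398 -> 476 -> 450
10: —
11: —
12: 79

5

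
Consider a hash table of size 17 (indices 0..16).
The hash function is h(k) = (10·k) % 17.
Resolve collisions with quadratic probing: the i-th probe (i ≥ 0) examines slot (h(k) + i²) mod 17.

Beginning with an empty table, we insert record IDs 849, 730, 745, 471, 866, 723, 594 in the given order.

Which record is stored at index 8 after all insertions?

730

849: h=7 => slot 7
730: h=7, probe 7,8 => slot 8
745: h=4 => slot 4
471: h=1 => slot 1
866: h=7, probe 7,8,11 => slot 11
723: h=5 => slot 5
594: h=7, probe 7,8,11,16 => slot 16
Table: [∅, 471, ∅, ∅, 745, 723, ∅, 849, 730, ∅, ∅, 866, ∅, ∅, ∅, ∅, 594]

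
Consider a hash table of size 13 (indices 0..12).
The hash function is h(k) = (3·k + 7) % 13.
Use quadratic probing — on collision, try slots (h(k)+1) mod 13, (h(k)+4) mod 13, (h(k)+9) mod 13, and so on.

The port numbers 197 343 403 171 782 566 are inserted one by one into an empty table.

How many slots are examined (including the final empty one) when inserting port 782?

3

Insert 197: h=0, slot 0 empty => index 0.
Insert 343: h=9, slot 9 empty => index 9.
Insert 403: h=7, slot 7 empty => index 7.
Insert 171: h=0, slot 0 occupied => index 1.
Insert 782: h=0, slots 0,1 occupied => index 4.
Insert 566: h=2, slot 2 empty => index 2.
Table: [197, 171, 566, ∅, 782, ∅, ∅, 403, ∅, 343, ∅, ∅, ∅]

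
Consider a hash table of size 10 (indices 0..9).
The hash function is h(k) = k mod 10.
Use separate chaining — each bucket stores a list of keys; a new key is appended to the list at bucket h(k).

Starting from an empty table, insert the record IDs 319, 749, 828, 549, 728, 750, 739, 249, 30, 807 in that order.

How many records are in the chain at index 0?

2

319 → bucket 9
749 → bucket 9 (collision)
828 → bucket 8
549 → bucket 9 (collision)
728 → bucket 8 (collision)
750 → bucket 0
739 → bucket 9 (collision)
249 → bucket 9 (collision)
30 → bucket 0 (collision)
807 → bucket 7
Final buckets:
0: 750 -> 30
1: ∅
2: ∅
3: ∅
4: ∅
5: ∅
6: ∅
7: 807
8: 828 -> 728
9: 319 -> 749 -> 549 -> 739 -> 249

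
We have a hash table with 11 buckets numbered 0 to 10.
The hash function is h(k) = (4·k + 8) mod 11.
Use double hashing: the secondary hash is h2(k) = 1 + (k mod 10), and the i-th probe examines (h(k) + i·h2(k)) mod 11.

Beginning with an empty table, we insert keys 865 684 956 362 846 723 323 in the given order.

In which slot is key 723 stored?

8

865: h=3 → slot 3
684: h=5 → slot 5
956: h=4 → slot 4
362: h=4, h2=3, probe 4,7 → slot 7
846: h=4, h2=7, probe 4,0 → slot 0
723: h=7, h2=4, probe 7,0,4,8 → slot 8
323: h=2 → slot 2
Table: [846, ., 323, 865, 956, 684, ., 362, 723, ., .]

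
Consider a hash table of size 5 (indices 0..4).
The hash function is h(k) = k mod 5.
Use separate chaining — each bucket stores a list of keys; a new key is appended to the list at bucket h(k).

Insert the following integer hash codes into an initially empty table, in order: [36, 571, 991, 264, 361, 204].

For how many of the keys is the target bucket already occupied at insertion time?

4

Insert 36: h=1, bucket 1 empty -> new chain.
Insert 571: h=1, bucket 1 nonempty -> append to chain.
Insert 991: h=1, bucket 1 nonempty -> append to chain.
Insert 264: h=4, bucket 4 empty -> new chain.
Insert 361: h=1, bucket 1 nonempty -> append to chain.
Insert 204: h=4, bucket 4 nonempty -> append to chain.
Final buckets:
0: .
1: 36 -> 571 -> 991 -> 361
2: .
3: .
4: 264 -> 204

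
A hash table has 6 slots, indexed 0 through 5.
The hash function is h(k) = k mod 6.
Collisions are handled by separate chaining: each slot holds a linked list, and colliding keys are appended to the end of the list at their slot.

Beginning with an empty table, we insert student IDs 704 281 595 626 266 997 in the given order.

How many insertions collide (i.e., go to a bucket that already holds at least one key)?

3

Insert 704: h=2, bucket 2 empty → new chain.
Insert 281: h=5, bucket 5 empty → new chain.
Insert 595: h=1, bucket 1 empty → new chain.
Insert 626: h=2, bucket 2 nonempty → append to chain.
Insert 266: h=2, bucket 2 nonempty → append to chain.
Insert 997: h=1, bucket 1 nonempty → append to chain.
Final buckets:
0: .
1: 595 -> 997
2: 704 -> 626 -> 266
3: .
4: .
5: 281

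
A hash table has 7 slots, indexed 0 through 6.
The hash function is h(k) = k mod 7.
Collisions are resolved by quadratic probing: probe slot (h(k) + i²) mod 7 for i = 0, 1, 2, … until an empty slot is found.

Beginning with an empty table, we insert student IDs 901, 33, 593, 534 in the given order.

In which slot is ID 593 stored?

2

901: h=5 → slot 5
33: h=5, probe 5,6 → slot 6
593: h=5, probe 5,6,2 → slot 2
534: h=2, probe 2,3 → slot 3
Table: [∅, ∅, 593, 534, ∅, 901, 33]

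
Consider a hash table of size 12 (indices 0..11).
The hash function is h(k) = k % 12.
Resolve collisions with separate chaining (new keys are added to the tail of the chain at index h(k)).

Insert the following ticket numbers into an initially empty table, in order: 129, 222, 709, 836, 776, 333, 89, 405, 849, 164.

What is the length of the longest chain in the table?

4

129 -> bucket 9
222 -> bucket 6
709 -> bucket 1
836 -> bucket 8
776 -> bucket 8 (collision)
333 -> bucket 9 (collision)
89 -> bucket 5
405 -> bucket 9 (collision)
849 -> bucket 9 (collision)
164 -> bucket 8 (collision)
Final buckets:
0: -
1: 709
2: -
3: -
4: -
5: 89
6: 222
7: -
8: 836 -> 776 -> 164
9: 129 -> 333 -> 405 -> 849
10: -
11: -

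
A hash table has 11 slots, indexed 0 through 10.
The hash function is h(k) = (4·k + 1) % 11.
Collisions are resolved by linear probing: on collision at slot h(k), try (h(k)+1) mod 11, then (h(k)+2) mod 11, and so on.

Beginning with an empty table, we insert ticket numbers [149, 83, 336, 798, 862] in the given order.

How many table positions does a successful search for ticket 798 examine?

Insert 149: h=3, slot 3 empty → index 3.
Insert 83: h=3, slot 3 occupied → index 4.
Insert 336: h=3, slots 3,4 occupied → index 5.
Insert 798: h=3, slots 3,4,5 occupied → index 6.
Insert 862: h=6, slot 6 occupied → index 7.
Table: [_, _, _, 149, 83, 336, 798, 862, _, _, _]
Lookup 798: h=3, probe 3,4,5,6 → found at 6.

4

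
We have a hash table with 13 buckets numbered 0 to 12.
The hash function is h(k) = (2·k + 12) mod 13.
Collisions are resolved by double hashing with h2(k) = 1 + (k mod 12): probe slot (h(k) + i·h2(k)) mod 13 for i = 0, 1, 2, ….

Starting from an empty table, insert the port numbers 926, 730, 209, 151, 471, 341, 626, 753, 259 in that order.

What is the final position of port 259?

926 hashes to 5; slot 5 is free → place at 5.
730 hashes to 3; slot 3 is free → place at 3.
209 hashes to 1; slot 1 is free → place at 1.
151 hashes to 2; slot 2 is free → place at 2.
471 hashes to 5, h2=4; 5 taken → place at 9.
341 hashes to 5, h2=6; 5 taken → place at 11.
626 hashes to 3, h2=3; 3 taken → place at 6.
753 hashes to 10; slot 10 is free → place at 10.
259 hashes to 10, h2=8; 10,5 taken → place at 0.
Table: [259, 209, 151, 730, _, 926, 626, _, _, 471, 753, 341, _]

0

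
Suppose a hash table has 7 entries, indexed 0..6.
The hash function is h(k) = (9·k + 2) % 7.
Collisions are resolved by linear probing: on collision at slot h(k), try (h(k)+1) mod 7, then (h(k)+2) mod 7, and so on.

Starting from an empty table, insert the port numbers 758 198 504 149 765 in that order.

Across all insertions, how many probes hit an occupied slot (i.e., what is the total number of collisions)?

7

Insert 758: h=6, slot 6 empty → index 6.
Insert 198: h=6, slot 6 occupied → index 0.
Insert 504: h=2, slot 2 empty → index 2.
Insert 149: h=6, slots 6,0 occupied → index 1.
Insert 765: h=6, slots 6,0,1,2 occupied → index 3.
Table: [198, 149, 504, 765, ., ., 758]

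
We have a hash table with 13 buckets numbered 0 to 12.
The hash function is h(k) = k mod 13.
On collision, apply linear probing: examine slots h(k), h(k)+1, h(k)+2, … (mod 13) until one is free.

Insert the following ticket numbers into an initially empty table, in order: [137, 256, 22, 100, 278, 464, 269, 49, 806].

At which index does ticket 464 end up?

12

137 hashes to 7; slot 7 is free → place at 7.
256 hashes to 9; slot 9 is free → place at 9.
22 hashes to 9; 9 taken → place at 10.
100 hashes to 9; 9,10 taken → place at 11.
278 hashes to 5; slot 5 is free → place at 5.
464 hashes to 9; 9,10,11 taken → place at 12.
269 hashes to 9; 9,10,11,12 taken → place at 0.
49 hashes to 10; 10,11,12,0 taken → place at 1.
806 hashes to 0; 0,1 taken → place at 2.
Table: [269, 49, 806, _, _, 278, _, 137, _, 256, 22, 100, 464]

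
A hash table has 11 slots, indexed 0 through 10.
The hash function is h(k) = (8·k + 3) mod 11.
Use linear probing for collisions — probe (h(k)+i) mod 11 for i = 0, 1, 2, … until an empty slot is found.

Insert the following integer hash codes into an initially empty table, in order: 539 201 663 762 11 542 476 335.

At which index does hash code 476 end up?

Insert 539: h=3, slot 3 empty -> index 3.
Insert 201: h=5, slot 5 empty -> index 5.
Insert 663: h=5, slot 5 occupied -> index 6.
Insert 762: h=5, slots 5,6 occupied -> index 7.
Insert 11: h=3, slot 3 occupied -> index 4.
Insert 542: h=5, slots 5,6,7 occupied -> index 8.
Insert 476: h=5, slots 5,6,7,8 occupied -> index 9.
Insert 335: h=10, slot 10 empty -> index 10.
Table: [∅, ∅, ∅, 539, 11, 201, 663, 762, 542, 476, 335]

9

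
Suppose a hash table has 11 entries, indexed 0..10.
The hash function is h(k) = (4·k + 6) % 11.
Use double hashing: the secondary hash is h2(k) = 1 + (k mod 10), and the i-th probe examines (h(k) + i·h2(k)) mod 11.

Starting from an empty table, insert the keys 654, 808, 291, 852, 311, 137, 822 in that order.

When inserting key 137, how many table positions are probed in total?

654 hashes to 4; slot 4 is free -> place at 4.
808 hashes to 4, h2=9; 4 taken -> place at 2.
291 hashes to 4, h2=2; 4 taken -> place at 6.
852 hashes to 4, h2=3; 4 taken -> place at 7.
311 hashes to 7, h2=2; 7 taken -> place at 9.
137 hashes to 4, h2=8; 4 taken -> place at 1.
822 hashes to 5; slot 5 is free -> place at 5.
Table: [., 137, 808, ., 654, 822, 291, 852, ., 311, .]

2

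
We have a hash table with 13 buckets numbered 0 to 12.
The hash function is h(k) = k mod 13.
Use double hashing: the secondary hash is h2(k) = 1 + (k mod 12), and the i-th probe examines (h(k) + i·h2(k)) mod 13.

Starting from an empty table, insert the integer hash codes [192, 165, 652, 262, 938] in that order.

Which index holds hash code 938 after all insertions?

192: h=10 -> slot 10
165: h=9 -> slot 9
652: h=2 -> slot 2
262: h=2, h2=11, probe 2,0 -> slot 0
938: h=2, h2=3, probe 2,5 -> slot 5
Table: [262, ., 652, ., ., 938, ., ., ., 165, 192, ., .]

5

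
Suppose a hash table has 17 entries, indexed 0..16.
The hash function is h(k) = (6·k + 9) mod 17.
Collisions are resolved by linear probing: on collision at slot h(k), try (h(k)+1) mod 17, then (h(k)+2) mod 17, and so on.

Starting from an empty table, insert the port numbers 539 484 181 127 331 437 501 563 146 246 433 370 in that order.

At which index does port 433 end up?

539: h=13 -> slot 13
484: h=6 -> slot 6
181: h=7 -> slot 7
127: h=6, probe 6,7,8 -> slot 8
331: h=6, probe 6,7,8,9 -> slot 9
437: h=13, probe 13,14 -> slot 14
501: h=6, probe 6,7,8,9,10 -> slot 10
563: h=4 -> slot 4
146: h=1 -> slot 1
246: h=6, probe 6,7,8,9,10,11 -> slot 11
433: h=6, probe 6,7,8,9,10,11,12 -> slot 12
370: h=2 -> slot 2
Table: [—, 146, 370, —, 563, —, 484, 181, 127, 331, 501, 246, 433, 539, 437, —, —]

12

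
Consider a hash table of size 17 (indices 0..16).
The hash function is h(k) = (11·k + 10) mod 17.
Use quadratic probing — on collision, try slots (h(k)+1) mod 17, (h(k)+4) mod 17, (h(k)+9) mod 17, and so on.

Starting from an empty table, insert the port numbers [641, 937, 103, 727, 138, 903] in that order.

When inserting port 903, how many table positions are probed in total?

Insert 641: h=6, slot 6 empty → index 6.
Insert 937: h=15, slot 15 empty → index 15.
Insert 103: h=4, slot 4 empty → index 4.
Insert 727: h=0, slot 0 empty → index 0.
Insert 138: h=15, slot 15 occupied → index 16.
Insert 903: h=15, slots 15,16 occupied → index 2.
Table: [727, ., 903, ., 103, ., 641, ., ., ., ., ., ., ., ., 937, 138]

3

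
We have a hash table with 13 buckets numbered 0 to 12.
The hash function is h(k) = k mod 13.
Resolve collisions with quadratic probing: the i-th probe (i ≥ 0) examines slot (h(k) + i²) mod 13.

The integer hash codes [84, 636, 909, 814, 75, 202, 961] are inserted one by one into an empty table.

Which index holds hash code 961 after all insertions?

3

84 hashes to 6; slot 6 is free → place at 6.
636 hashes to 12; slot 12 is free → place at 12.
909 hashes to 12; 12 taken → place at 0.
814 hashes to 8; slot 8 is free → place at 8.
75 hashes to 10; slot 10 is free → place at 10.
202 hashes to 7; slot 7 is free → place at 7.
961 hashes to 12; 12,0 taken → place at 3.
Table: [909, _, _, 961, _, _, 84, 202, 814, _, 75, _, 636]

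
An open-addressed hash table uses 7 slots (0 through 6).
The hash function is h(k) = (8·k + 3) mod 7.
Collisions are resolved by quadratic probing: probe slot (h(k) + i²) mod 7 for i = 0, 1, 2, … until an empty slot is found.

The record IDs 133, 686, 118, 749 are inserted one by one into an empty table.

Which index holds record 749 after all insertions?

Insert 133: h=3, slot 3 empty → index 3.
Insert 686: h=3, slot 3 occupied → index 4.
Insert 118: h=2, slot 2 empty → index 2.
Insert 749: h=3, slots 3,4 occupied → index 0.
Table: [749, _, 118, 133, 686, _, _]

0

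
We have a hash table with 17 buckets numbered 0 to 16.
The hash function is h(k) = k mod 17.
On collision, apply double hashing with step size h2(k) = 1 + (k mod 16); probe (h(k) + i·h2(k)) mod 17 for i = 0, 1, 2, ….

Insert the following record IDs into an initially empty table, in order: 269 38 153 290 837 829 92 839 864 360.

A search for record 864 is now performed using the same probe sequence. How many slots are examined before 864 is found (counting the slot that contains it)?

269 hashes to 14; slot 14 is free => place at 14.
38 hashes to 4; slot 4 is free => place at 4.
153 hashes to 0; slot 0 is free => place at 0.
290 hashes to 1; slot 1 is free => place at 1.
837 hashes to 4, h2=6; 4 taken => place at 10.
829 hashes to 13; slot 13 is free => place at 13.
92 hashes to 7; slot 7 is free => place at 7.
839 hashes to 6; slot 6 is free => place at 6.
864 hashes to 14, h2=1; 14 taken => place at 15.
360 hashes to 3; slot 3 is free => place at 3.
Table: [153, 290, —, 360, 38, —, 839, 92, —, —, 837, —, —, 829, 269, 864, —]
Lookup 864: h=14, h2=1, probe 14,15 → found at 15.

2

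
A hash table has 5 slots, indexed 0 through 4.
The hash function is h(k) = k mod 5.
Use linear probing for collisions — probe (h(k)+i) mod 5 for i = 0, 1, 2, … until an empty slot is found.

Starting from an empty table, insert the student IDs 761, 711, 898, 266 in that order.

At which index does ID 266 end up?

761: h=1 -> slot 1
711: h=1, probe 1,2 -> slot 2
898: h=3 -> slot 3
266: h=1, probe 1,2,3,4 -> slot 4
Table: [∅, 761, 711, 898, 266]

4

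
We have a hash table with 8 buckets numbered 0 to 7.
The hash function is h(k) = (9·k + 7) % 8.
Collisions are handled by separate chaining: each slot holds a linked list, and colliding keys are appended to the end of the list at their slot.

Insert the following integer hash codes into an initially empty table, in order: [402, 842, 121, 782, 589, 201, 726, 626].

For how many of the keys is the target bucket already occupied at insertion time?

4

Insert 402: h=1, bucket 1 empty -> new chain.
Insert 842: h=1, bucket 1 nonempty -> append to chain.
Insert 121: h=0, bucket 0 empty -> new chain.
Insert 782: h=5, bucket 5 empty -> new chain.
Insert 589: h=4, bucket 4 empty -> new chain.
Insert 201: h=0, bucket 0 nonempty -> append to chain.
Insert 726: h=5, bucket 5 nonempty -> append to chain.
Insert 626: h=1, bucket 1 nonempty -> append to chain.
Final buckets:
0: 121 -> 201
1: 402 -> 842 -> 626
2: ∅
3: ∅
4: 589
5: 782 -> 726
6: ∅
7: ∅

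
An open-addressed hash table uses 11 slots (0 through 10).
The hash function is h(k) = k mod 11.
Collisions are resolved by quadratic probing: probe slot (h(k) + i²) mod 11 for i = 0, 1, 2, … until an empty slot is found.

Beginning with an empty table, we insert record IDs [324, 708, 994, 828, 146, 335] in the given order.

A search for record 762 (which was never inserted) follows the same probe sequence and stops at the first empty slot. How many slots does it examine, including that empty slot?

4

324 hashes to 5; slot 5 is free → place at 5.
708 hashes to 4; slot 4 is free → place at 4.
994 hashes to 4; 4,5 taken → place at 8.
828 hashes to 3; slot 3 is free → place at 3.
146 hashes to 3; 3,4 taken → place at 7.
335 hashes to 5; 5 taken → place at 6.
Table: [_, _, _, 828, 708, 324, 335, 146, 994, _, _]
Lookup 762: h=3, probe 3,4,7,1 → slot 1 empty, not found.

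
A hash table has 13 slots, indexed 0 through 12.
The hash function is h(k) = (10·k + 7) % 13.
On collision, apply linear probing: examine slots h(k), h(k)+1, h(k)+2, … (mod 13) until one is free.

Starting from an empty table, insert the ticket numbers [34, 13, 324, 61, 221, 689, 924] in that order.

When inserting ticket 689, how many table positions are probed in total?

5

34: h=9 -> slot 9
13: h=7 -> slot 7
324: h=10 -> slot 10
61: h=6 -> slot 6
221: h=7, probe 7,8 -> slot 8
689: h=7, probe 7,8,9,10,11 -> slot 11
924: h=4 -> slot 4
Table: [∅, ∅, ∅, ∅, 924, ∅, 61, 13, 221, 34, 324, 689, ∅]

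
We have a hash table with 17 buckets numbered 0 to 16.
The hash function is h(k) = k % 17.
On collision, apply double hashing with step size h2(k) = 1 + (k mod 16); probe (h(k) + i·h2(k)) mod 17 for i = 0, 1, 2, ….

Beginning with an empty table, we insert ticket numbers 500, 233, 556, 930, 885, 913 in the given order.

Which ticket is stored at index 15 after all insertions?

500 hashes to 7; slot 7 is free -> place at 7.
233 hashes to 12; slot 12 is free -> place at 12.
556 hashes to 12, h2=13; 12 taken -> place at 8.
930 hashes to 12, h2=3; 12 taken -> place at 15.
885 hashes to 1; slot 1 is free -> place at 1.
913 hashes to 12, h2=2; 12 taken -> place at 14.
Table: [∅, 885, ∅, ∅, ∅, ∅, ∅, 500, 556, ∅, ∅, ∅, 233, ∅, 913, 930, ∅]

930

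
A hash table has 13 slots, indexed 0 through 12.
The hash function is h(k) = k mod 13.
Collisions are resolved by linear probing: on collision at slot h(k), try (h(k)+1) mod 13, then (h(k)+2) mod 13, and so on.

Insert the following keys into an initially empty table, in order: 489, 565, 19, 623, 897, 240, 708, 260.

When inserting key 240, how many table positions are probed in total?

489 hashes to 8; slot 8 is free → place at 8.
565 hashes to 6; slot 6 is free → place at 6.
19 hashes to 6; 6 taken → place at 7.
623 hashes to 12; slot 12 is free → place at 12.
897 hashes to 0; slot 0 is free → place at 0.
240 hashes to 6; 6,7,8 taken → place at 9.
708 hashes to 6; 6,7,8,9 taken → place at 10.
260 hashes to 0; 0 taken → place at 1.
Table: [897, 260, _, _, _, _, 565, 19, 489, 240, 708, _, 623]

4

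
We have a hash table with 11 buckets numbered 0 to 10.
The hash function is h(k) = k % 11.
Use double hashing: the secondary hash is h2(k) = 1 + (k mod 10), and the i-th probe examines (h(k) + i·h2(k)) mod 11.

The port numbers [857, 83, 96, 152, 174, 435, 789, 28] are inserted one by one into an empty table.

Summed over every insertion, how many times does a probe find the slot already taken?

4

Insert 857: h=10, slot 10 empty → index 10.
Insert 83: h=6, slot 6 empty → index 6.
Insert 96: h=8, slot 8 empty → index 8.
Insert 152: h=9, slot 9 empty → index 9.
Insert 174: h=9, h2=5, slot 9 occupied → index 3.
Insert 435: h=6, h2=6, slot 6 occupied → index 1.
Insert 789: h=8, h2=10, slot 8 occupied → index 7.
Insert 28: h=6, h2=9, slot 6 occupied → index 4.
Table: [—, 435, —, 174, 28, —, 83, 789, 96, 152, 857]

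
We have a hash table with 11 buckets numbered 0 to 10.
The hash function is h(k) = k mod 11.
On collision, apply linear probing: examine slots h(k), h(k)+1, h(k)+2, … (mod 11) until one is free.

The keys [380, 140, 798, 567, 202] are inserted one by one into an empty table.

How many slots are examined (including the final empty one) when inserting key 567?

4

380: h=6 -> slot 6
140: h=8 -> slot 8
798: h=6, probe 6,7 -> slot 7
567: h=6, probe 6,7,8,9 -> slot 9
202: h=4 -> slot 4
Table: [∅, ∅, ∅, ∅, 202, ∅, 380, 798, 140, 567, ∅]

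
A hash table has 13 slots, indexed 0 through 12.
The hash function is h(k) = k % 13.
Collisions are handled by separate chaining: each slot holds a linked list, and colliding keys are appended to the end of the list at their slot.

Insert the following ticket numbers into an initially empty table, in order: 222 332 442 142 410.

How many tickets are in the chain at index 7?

Insert 222: h=1, bucket 1 empty → new chain.
Insert 332: h=7, bucket 7 empty → new chain.
Insert 442: h=0, bucket 0 empty → new chain.
Insert 142: h=12, bucket 12 empty → new chain.
Insert 410: h=7, bucket 7 nonempty → append to chain.
Final buckets:
0: 442
1: 222
2: -
3: -
4: -
5: -
6: -
7: 332 -> 410
8: -
9: -
10: -
11: -
12: 142

2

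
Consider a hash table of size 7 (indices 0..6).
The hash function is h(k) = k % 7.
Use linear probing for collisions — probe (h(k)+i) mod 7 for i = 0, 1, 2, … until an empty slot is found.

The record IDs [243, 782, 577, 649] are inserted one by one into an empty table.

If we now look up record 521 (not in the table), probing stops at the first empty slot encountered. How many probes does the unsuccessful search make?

2

243: h=5 => slot 5
782: h=5, probe 5,6 => slot 6
577: h=3 => slot 3
649: h=5, probe 5,6,0 => slot 0
Table: [649, _, _, 577, _, 243, 782]
Lookup 521: h=3, probe 3,4 → slot 4 empty, not found.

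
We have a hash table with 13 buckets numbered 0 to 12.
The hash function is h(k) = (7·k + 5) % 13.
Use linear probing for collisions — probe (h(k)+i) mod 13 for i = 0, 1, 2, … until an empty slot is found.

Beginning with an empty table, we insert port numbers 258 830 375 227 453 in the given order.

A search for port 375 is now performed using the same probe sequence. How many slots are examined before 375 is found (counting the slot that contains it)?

3

Insert 258: h=4, slot 4 empty → index 4.
Insert 830: h=4, slot 4 occupied → index 5.
Insert 375: h=4, slots 4,5 occupied → index 6.
Insert 227: h=8, slot 8 empty → index 8.
Insert 453: h=4, slots 4,5,6 occupied → index 7.
Table: [—, —, —, —, 258, 830, 375, 453, 227, —, —, —, —]
Lookup 375: h=4, probe 4,5,6 → found at 6.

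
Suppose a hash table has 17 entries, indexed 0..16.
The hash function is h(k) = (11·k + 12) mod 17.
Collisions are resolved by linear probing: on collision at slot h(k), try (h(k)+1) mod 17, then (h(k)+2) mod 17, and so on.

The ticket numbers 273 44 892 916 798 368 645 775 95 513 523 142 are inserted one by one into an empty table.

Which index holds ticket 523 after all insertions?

Insert 273: h=6, slot 6 empty -> index 6.
Insert 44: h=3, slot 3 empty -> index 3.
Insert 892: h=15, slot 15 empty -> index 15.
Insert 916: h=7, slot 7 empty -> index 7.
Insert 798: h=1, slot 1 empty -> index 1.
Insert 368: h=14, slot 14 empty -> index 14.
Insert 645: h=1, slot 1 occupied -> index 2.
Insert 775: h=3, slot 3 occupied -> index 4.
Insert 95: h=3, slots 3,4 occupied -> index 5.
Insert 513: h=11, slot 11 empty -> index 11.
Insert 523: h=2, slots 2,3,4,5,6,7 occupied -> index 8.
Insert 142: h=10, slot 10 empty -> index 10.
Table: [., 798, 645, 44, 775, 95, 273, 916, 523, ., 142, 513, ., ., 368, 892, .]

8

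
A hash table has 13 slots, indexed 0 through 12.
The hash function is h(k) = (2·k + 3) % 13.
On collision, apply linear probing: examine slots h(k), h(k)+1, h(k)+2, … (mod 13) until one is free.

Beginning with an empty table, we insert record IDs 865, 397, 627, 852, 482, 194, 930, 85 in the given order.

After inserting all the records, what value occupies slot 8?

865 hashes to 4; slot 4 is free -> place at 4.
397 hashes to 4; 4 taken -> place at 5.
627 hashes to 9; slot 9 is free -> place at 9.
852 hashes to 4; 4,5 taken -> place at 6.
482 hashes to 5; 5,6 taken -> place at 7.
194 hashes to 1; slot 1 is free -> place at 1.
930 hashes to 4; 4,5,6,7 taken -> place at 8.
85 hashes to 4; 4,5,6,7,8,9 taken -> place at 10.
Table: [∅, 194, ∅, ∅, 865, 397, 852, 482, 930, 627, 85, ∅, ∅]

930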